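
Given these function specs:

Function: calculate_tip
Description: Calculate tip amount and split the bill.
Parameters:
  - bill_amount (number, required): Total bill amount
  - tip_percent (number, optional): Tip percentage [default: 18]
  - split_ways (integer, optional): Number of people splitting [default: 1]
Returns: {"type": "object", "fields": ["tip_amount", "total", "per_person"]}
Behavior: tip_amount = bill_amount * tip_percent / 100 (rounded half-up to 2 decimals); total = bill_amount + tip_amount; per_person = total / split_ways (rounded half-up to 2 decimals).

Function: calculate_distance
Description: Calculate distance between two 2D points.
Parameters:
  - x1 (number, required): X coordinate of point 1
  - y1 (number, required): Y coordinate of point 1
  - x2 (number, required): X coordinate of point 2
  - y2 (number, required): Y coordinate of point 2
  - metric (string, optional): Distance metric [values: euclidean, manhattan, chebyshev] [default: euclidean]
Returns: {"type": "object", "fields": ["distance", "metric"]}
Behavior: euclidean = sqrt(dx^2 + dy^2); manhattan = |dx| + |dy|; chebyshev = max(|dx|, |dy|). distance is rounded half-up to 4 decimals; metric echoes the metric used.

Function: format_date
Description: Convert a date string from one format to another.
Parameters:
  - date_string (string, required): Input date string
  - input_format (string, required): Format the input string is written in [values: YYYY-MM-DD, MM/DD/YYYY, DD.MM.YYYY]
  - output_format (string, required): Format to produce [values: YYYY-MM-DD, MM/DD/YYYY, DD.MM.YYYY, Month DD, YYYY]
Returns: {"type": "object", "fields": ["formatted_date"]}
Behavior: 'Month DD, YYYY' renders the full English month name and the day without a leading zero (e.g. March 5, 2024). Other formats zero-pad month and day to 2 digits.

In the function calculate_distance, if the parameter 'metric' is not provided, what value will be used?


The calculate_distance spec declares:
  - metric (string, optional): Distance metric [values: euclidean, manhattan, chebyshev] [default: euclidean]
Default:
euclidean


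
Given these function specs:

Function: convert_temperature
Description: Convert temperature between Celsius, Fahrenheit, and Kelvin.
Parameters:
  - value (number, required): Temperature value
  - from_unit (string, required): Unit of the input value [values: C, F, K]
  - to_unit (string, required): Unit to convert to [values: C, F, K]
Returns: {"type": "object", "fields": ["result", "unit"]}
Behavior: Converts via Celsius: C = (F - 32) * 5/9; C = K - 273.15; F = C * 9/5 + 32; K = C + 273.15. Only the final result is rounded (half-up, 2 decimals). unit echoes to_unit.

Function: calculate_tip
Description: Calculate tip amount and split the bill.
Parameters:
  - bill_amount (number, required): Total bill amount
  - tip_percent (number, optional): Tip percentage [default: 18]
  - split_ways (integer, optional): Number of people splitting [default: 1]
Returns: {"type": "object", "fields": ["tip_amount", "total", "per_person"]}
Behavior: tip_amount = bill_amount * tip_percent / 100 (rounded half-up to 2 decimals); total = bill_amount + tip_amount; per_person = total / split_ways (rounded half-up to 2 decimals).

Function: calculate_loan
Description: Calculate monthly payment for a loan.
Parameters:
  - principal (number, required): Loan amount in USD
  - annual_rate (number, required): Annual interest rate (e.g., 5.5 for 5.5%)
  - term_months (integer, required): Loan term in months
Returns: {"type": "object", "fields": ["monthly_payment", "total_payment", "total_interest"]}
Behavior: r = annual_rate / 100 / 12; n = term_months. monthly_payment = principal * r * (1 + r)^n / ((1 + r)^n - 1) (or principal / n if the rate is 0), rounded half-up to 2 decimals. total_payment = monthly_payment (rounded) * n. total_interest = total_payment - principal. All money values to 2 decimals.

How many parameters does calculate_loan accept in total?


Parameters of calculate_loan: principal (required), annual_rate (required), term_months (required)
Total:
3


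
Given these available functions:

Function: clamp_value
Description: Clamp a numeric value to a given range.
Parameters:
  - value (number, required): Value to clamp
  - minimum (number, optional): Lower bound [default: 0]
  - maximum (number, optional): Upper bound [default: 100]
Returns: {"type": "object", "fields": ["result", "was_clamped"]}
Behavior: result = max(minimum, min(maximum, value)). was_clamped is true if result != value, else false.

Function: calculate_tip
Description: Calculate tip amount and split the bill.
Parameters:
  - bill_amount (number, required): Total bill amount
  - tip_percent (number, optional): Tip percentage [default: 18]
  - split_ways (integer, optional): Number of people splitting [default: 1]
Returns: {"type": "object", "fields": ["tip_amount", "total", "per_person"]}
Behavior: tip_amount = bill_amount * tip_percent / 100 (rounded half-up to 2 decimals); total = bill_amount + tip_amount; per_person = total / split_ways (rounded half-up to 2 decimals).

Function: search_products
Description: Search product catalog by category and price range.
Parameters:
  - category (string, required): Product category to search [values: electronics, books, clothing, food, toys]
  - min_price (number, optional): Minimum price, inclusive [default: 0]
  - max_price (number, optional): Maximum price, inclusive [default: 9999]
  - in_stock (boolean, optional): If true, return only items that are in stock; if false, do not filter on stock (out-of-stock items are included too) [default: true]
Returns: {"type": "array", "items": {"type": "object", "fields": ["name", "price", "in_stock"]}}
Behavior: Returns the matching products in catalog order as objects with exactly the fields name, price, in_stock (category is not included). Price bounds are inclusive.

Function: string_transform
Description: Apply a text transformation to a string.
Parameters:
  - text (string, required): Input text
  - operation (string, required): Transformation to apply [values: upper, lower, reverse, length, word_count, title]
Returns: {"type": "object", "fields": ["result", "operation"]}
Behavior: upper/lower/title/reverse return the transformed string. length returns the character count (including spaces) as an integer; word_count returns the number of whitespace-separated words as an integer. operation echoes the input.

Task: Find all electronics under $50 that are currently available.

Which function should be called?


The task needs a function whose description is: Search product catalog by category and price range.
search_products


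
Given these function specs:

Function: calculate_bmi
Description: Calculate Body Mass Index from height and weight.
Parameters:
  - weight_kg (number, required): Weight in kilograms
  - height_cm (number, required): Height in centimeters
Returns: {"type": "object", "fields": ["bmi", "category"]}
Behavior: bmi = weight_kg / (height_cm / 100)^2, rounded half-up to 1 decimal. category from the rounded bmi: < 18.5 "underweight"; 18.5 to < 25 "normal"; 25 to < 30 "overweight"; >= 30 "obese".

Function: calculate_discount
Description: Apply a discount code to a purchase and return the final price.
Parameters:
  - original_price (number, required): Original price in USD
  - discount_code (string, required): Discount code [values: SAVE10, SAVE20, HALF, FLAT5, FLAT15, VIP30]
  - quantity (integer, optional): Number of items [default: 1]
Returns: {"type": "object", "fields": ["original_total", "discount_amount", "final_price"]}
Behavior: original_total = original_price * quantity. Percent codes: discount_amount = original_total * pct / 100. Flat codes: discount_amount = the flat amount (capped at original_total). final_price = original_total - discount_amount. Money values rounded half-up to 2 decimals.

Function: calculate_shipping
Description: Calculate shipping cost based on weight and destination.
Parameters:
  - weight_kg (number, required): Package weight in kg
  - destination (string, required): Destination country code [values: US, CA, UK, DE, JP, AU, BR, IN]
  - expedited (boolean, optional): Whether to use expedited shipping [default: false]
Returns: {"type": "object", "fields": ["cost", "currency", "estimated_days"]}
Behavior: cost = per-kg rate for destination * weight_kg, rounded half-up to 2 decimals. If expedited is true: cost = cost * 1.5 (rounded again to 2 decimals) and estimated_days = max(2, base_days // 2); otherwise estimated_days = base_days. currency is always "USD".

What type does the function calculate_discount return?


The calculate_discount spec declares Returns: {"type": "object", "fields": ["original_total", "discount_amount", "final_price"]}
Type:
object


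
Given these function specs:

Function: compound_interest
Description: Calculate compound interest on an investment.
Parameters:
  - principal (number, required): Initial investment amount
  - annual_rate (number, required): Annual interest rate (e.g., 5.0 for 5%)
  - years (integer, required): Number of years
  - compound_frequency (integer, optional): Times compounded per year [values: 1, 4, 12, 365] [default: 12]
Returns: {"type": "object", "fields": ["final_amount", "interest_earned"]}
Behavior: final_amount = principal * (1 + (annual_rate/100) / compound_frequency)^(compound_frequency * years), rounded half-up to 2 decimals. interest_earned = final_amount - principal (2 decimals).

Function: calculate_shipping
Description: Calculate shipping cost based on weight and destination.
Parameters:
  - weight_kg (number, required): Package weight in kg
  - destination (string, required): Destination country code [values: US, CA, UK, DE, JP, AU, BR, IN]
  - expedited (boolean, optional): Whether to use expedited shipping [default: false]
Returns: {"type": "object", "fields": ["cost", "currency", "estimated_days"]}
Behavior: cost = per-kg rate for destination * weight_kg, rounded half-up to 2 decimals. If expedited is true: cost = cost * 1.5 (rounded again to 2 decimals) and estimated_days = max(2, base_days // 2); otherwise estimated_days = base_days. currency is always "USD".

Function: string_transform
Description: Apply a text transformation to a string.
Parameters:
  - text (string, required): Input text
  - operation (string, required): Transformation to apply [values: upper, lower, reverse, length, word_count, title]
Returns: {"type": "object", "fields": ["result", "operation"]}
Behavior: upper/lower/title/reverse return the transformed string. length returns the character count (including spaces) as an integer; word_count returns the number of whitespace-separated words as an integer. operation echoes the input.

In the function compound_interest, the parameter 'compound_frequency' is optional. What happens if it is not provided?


The compound_interest spec declares:
  - compound_frequency (integer, optional): Times compounded per year [values: 1, 4, 12, 365] [default: 12]
It defaults to 12


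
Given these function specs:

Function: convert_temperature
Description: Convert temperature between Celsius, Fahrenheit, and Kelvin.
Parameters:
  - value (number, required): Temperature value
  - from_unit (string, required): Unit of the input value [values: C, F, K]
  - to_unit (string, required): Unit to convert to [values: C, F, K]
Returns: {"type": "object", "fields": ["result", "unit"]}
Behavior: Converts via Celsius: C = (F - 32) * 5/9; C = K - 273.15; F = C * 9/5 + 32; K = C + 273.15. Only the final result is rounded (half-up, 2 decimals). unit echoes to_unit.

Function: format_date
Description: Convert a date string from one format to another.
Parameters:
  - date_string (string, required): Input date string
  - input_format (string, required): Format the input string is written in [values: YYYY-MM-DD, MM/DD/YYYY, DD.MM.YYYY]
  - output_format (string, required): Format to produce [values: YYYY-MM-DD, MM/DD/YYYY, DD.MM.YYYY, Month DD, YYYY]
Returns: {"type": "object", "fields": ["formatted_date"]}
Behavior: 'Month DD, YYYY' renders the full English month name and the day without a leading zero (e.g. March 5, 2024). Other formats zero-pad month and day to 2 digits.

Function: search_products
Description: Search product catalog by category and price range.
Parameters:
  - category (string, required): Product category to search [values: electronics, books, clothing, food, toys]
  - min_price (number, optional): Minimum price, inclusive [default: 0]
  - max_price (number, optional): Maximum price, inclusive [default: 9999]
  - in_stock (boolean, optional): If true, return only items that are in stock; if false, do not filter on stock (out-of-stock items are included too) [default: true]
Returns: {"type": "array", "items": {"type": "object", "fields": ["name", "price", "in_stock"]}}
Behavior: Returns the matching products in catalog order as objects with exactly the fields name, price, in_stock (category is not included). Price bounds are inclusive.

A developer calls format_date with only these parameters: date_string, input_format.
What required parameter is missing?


Required parameters: date_string, input_format, output_format
Provided: date_string, input_format
Missing: output_format
output_format


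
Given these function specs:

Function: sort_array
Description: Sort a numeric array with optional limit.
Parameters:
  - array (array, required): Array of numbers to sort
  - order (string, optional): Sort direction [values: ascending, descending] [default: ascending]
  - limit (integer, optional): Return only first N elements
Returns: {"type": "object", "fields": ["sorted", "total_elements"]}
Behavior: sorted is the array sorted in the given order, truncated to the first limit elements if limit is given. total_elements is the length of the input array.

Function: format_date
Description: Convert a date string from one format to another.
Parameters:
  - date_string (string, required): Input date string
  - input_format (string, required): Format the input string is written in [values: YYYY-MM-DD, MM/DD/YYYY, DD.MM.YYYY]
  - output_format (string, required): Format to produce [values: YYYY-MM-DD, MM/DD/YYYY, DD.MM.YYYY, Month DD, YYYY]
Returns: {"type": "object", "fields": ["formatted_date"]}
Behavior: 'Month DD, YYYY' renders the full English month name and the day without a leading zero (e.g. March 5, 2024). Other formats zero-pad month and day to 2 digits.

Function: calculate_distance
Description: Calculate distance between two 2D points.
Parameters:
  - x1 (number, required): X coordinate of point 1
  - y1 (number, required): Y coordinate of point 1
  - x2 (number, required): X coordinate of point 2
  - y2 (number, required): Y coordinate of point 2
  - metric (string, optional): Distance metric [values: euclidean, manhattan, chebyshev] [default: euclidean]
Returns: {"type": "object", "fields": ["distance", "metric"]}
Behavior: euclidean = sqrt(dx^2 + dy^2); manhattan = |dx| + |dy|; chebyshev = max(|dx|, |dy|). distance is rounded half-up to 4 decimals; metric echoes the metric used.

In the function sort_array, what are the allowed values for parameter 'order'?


The sort_array spec declares:
  - order (string, optional): Sort direction [values: ascending, descending] [default: ascending]
Allowed values:
ascending, descending


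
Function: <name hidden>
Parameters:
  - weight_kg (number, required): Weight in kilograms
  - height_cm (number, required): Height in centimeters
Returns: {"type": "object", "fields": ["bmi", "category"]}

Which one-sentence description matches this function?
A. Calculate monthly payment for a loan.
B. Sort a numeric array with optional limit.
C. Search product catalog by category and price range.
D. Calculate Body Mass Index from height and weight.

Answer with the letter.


Parameters weight_kg, height_cm and return ["bmi", "category"] fit: Calculate Body Mass Index from height and weight.
D


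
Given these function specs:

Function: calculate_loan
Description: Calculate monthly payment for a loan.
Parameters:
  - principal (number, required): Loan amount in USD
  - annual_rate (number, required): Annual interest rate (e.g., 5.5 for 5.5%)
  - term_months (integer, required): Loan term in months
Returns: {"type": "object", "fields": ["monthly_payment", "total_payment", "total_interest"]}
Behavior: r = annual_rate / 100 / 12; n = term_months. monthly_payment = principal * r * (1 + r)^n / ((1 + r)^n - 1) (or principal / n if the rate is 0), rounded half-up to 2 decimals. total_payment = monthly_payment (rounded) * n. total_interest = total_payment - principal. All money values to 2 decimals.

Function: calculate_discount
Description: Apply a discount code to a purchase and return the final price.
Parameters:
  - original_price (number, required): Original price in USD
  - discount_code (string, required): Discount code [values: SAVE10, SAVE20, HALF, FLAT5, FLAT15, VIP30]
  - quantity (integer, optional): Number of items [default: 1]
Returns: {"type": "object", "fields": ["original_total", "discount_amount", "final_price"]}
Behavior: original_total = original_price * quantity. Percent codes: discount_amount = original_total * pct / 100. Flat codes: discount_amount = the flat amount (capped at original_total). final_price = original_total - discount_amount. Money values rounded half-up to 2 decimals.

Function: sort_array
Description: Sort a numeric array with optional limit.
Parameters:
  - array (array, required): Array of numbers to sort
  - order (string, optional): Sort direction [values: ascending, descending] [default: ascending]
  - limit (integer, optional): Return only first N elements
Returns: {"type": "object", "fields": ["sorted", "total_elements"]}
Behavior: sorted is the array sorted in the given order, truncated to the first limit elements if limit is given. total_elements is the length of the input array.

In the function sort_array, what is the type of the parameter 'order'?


The sort_array spec declares:
  - order (string, optional): Sort direction [values: ascending, descending] [default: ascending]
Type:
string


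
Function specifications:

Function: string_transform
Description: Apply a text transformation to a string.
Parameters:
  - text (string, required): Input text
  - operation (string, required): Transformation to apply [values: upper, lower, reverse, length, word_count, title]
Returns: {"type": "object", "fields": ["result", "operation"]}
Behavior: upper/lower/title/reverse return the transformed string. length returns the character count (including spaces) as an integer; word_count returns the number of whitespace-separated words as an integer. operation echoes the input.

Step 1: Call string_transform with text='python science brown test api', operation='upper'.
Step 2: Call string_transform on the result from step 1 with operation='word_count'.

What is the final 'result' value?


Step 1: string_transform(text='python science brown test api', operation='upper')
  -> result = 'PYTHON SCIENCE BROWN TEST API'
Step 2: string_transform(text='PYTHON SCIENCE BROWN TEST API', operation='word_count')
  words: PYTHON, SCIENCE, BROWN, TEST, API -> 5
  -> result = 5
5


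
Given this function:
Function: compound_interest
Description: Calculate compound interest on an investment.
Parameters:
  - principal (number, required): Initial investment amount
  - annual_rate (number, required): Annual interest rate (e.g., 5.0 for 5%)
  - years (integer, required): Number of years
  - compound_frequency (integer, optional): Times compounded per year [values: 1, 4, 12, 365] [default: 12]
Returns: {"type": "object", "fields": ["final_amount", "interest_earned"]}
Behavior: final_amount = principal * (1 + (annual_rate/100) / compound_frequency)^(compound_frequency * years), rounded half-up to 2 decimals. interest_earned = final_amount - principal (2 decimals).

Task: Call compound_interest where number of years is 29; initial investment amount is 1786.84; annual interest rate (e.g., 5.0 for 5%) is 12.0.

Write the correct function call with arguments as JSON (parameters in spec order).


Mapping each described value to its parameter name:
  'Number of years' -> years = 29
  'Initial investment amount' -> principal = 1786.84
  'Annual interest rate (e.g., 5.0 for 5%)' -> annual_rate = 12.0
compound_interest({"principal": 1786.84, "annual_rate": 12.0, "years": 29})


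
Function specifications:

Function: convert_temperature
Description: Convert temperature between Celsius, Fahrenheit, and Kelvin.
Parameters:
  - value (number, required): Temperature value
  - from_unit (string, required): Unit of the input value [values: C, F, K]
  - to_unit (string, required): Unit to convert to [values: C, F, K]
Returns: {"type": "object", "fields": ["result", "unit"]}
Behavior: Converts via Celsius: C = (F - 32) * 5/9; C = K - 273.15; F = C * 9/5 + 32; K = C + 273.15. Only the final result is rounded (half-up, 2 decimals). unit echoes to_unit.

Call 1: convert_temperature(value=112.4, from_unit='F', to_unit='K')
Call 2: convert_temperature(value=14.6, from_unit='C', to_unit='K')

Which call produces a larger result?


Call 1:
  To C: (112.4 - 32) * 5/9 = 44.666667
  To K: 44.666667 + 273.15 = 317.816667
  Round to 2 decimals: 317.82
  -> 317.82 K
Call 2:
  Input already in C: 14.6
  To K: 14.6 + 273.15 = 287.75
  Round to 2 decimals: 287.75
  -> 287.75 K
Call 1 (317.82 K)


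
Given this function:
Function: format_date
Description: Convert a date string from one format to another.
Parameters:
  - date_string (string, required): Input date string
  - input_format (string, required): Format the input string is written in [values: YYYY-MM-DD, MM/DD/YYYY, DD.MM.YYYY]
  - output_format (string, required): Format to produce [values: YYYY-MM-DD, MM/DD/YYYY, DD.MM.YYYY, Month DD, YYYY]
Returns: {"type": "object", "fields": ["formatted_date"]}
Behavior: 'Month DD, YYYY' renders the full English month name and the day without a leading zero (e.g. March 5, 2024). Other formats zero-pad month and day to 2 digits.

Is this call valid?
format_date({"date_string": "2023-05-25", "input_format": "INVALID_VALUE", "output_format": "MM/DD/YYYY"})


Checking parameter values...
Parameter 'input_format' has value 'INVALID_VALUE' not in allowed: YYYY-MM-DD, MM/DD/YYYY, DD.MM.YYYY
Invalid - 'input_format' must be one of YYYY-MM-DD, MM/DD/YYYY, DD.MM.YYYY


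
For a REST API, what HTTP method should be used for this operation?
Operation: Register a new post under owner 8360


GET = read, POST = create, PUT = update/replace, DELETE = remove
This operation is a create.
POST


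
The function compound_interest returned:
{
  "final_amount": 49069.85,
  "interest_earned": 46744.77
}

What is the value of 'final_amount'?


49069.85


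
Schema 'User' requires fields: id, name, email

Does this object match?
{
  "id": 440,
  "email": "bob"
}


Checking required fields...
Missing: name
Invalid - missing required field 'name'


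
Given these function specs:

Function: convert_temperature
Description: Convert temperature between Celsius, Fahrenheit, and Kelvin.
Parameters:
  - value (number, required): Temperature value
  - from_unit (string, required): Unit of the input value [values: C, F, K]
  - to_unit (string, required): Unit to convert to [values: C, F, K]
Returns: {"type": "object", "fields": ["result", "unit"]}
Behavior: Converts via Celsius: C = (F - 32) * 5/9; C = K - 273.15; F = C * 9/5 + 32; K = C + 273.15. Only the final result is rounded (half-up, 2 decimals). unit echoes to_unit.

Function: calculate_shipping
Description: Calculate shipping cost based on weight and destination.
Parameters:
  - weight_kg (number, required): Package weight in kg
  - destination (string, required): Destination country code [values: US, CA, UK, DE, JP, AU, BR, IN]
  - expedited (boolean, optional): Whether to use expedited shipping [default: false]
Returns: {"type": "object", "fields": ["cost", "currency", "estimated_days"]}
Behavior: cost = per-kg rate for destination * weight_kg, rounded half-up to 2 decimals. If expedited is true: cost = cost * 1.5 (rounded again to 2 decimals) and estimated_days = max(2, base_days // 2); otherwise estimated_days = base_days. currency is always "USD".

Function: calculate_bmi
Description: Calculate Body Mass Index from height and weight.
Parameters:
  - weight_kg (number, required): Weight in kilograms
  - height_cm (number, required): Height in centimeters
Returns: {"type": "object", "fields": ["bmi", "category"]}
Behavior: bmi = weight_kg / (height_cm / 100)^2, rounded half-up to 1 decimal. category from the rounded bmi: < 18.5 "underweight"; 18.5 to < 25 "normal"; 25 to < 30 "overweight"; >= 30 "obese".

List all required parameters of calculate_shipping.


Parameters of calculate_shipping and their required/optional flag:
  weight_kg: required
  destination: required
  expedited: optional
destination, weight_kg


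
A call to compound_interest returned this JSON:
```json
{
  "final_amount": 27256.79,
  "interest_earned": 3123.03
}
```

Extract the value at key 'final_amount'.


27256.79


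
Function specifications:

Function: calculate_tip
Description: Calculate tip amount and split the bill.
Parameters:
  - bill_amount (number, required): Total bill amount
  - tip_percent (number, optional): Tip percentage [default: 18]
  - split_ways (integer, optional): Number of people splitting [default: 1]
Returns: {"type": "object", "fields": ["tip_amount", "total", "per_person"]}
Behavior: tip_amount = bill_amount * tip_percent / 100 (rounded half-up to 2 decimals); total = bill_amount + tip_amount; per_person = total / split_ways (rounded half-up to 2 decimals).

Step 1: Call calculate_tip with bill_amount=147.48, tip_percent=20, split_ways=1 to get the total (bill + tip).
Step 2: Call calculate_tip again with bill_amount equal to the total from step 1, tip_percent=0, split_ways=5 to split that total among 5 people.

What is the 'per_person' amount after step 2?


Step 1: calculate_tip(bill_amount=147.48, tip_percent=20, split_ways=1)
  tip_amount = 147.48 * 20/100 = 29.496 -> 29.50
  total = 147.48 + 29.50 = 176.98
  per_person = 176.98 / 1 = 176.98 -> 176.98
  -> total = 176.98
Step 2: calculate_tip(bill_amount=176.98, tip_percent=0, split_ways=5)
  tip_amount = 176.98 * 0/100 = 0 -> 0.00
  total = 176.98 + 0.00 = 176.98
  per_person = 176.98 / 5 = 35.396 -> 35.40
  -> per_person = 35.40
$35.40


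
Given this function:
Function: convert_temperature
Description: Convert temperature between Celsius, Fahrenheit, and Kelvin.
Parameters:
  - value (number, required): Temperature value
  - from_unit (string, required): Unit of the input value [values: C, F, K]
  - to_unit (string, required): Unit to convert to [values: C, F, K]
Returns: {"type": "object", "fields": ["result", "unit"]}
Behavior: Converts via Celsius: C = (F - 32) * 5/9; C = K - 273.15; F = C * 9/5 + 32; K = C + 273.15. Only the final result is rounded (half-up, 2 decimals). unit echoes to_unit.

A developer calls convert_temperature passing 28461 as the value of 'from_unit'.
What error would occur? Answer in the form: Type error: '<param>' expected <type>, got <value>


Spec: 'from_unit' is declared as string; 28461 is an integer.
Type error: 'from_unit' expected string, got 28461


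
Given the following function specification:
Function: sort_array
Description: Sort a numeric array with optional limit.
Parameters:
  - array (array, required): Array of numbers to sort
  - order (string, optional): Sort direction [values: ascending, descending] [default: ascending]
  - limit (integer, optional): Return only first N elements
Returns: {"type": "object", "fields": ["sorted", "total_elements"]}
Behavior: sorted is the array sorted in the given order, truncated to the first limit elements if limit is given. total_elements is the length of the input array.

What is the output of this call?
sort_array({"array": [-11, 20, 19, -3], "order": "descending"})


sorted descending: [20, 19, -3, -11]
total_elements = len(input) = 4
Output:
{"sorted": [20, 19, -3, -11], "total_elements": 4}


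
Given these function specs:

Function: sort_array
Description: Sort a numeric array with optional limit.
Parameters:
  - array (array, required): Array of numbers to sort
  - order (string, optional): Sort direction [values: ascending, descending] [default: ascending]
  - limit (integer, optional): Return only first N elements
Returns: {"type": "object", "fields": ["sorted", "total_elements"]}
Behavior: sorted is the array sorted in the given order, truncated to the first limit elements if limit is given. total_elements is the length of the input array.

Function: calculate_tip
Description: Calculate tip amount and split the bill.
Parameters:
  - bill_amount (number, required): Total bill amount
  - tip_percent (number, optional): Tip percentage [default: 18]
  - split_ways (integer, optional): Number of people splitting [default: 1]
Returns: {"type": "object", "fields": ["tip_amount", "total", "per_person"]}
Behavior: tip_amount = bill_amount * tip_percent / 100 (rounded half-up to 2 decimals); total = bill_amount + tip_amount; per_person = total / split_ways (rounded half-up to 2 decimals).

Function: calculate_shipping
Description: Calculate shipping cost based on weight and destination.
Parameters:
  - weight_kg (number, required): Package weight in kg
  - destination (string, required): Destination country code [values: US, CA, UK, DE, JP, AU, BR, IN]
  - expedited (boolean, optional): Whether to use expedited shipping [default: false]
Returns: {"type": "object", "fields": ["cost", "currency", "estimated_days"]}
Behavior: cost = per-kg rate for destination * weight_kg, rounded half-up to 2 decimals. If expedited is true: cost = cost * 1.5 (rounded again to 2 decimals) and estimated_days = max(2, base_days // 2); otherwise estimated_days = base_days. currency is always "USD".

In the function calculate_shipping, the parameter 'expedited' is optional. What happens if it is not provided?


The calculate_shipping spec declares:
  - expedited (boolean, optional): Whether to use expedited shipping [default: false]
It defaults to false


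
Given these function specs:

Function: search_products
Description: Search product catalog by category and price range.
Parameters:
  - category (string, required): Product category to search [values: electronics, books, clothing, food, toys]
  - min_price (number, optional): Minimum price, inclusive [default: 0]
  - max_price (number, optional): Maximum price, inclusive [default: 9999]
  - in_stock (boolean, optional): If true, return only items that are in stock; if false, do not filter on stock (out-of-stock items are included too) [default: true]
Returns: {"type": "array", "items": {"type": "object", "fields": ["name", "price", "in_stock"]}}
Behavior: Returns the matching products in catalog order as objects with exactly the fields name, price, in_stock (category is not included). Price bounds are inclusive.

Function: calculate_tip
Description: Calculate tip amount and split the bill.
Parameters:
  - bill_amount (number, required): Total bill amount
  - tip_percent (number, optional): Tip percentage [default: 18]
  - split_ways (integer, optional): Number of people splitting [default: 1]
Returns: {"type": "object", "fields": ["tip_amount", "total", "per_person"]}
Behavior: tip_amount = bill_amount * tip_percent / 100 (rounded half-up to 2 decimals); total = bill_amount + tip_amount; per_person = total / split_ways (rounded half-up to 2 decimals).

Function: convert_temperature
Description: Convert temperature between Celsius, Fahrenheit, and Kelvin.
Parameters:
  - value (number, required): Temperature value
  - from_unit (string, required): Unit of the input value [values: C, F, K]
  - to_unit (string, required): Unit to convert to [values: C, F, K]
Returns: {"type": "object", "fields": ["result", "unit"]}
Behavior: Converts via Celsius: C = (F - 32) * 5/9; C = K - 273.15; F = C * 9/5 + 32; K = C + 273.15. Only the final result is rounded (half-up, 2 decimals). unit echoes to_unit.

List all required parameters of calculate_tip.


Parameters of calculate_tip and their required/optional flag:
  bill_amount: required
  tip_percent: optional
  split_ways: optional
bill_amount


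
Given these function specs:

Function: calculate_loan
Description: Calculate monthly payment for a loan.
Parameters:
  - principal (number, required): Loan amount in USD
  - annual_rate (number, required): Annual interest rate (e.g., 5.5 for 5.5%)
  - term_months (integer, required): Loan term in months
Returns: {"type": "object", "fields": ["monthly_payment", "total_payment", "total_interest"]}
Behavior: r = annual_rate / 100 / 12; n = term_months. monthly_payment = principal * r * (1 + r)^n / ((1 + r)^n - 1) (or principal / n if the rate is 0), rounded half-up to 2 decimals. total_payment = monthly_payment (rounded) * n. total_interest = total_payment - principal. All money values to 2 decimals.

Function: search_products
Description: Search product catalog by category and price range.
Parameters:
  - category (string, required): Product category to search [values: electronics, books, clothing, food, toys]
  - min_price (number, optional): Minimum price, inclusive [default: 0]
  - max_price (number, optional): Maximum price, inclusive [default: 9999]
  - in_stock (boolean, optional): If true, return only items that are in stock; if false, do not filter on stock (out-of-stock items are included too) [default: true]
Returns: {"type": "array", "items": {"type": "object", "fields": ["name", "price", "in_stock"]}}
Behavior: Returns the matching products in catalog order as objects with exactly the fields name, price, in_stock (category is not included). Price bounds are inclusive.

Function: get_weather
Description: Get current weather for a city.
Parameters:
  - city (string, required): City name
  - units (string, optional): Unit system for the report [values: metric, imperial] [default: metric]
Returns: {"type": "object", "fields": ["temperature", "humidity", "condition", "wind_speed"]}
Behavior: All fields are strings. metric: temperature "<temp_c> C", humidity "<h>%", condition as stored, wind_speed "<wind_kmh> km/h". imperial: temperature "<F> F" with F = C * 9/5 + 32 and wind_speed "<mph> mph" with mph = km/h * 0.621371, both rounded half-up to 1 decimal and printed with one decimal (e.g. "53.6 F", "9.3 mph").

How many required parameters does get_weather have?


Parameters of get_weather: city (required), units (optional)
Required count:
1


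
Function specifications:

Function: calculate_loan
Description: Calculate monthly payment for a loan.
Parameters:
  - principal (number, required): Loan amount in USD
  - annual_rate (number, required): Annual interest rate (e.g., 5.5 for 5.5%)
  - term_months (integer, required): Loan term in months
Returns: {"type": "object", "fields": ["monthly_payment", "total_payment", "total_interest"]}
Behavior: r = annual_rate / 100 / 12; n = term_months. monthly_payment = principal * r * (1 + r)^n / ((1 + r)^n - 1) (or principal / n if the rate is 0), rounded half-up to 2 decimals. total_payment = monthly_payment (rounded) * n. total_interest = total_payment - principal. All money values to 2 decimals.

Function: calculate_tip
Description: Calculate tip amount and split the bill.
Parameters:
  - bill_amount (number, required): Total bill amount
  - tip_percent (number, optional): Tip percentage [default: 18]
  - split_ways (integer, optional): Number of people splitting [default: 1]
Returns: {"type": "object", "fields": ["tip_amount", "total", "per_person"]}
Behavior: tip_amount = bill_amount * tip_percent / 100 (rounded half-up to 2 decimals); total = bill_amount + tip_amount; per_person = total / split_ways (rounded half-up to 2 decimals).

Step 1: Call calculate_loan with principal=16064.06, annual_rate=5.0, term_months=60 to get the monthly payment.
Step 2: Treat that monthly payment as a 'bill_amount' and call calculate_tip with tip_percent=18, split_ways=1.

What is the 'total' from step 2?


Step 1: calculate_loan(principal=16064.06, annual_rate=5.0, term_months=60)
  r = 5.0 / 100 / 12 = 0.004166666667 (keep full precision)
  (1 + r)^60 = 1.28335868
  monthly_payment = 16064.06 * 0.004166666667 * 1.28335868 / (1.28335868 - 1) = 303.14863 -> 303.15
  total_payment = 303.15 * 60 = 18189.00
  total_interest = 18189.00 - 16064.06 = 2124.94
  -> monthly_payment = 303.15
Step 2: calculate_tip(bill_amount=303.15, tip_percent=18, split_ways=1)
  tip_amount = 303.15 * 18/100 = 54.567 -> 54.57
  total = 303.15 + 54.57 = 357.72
  per_person = 357.72 / 1 = 357.72 -> 357.72
  -> total = 357.72
$357.72


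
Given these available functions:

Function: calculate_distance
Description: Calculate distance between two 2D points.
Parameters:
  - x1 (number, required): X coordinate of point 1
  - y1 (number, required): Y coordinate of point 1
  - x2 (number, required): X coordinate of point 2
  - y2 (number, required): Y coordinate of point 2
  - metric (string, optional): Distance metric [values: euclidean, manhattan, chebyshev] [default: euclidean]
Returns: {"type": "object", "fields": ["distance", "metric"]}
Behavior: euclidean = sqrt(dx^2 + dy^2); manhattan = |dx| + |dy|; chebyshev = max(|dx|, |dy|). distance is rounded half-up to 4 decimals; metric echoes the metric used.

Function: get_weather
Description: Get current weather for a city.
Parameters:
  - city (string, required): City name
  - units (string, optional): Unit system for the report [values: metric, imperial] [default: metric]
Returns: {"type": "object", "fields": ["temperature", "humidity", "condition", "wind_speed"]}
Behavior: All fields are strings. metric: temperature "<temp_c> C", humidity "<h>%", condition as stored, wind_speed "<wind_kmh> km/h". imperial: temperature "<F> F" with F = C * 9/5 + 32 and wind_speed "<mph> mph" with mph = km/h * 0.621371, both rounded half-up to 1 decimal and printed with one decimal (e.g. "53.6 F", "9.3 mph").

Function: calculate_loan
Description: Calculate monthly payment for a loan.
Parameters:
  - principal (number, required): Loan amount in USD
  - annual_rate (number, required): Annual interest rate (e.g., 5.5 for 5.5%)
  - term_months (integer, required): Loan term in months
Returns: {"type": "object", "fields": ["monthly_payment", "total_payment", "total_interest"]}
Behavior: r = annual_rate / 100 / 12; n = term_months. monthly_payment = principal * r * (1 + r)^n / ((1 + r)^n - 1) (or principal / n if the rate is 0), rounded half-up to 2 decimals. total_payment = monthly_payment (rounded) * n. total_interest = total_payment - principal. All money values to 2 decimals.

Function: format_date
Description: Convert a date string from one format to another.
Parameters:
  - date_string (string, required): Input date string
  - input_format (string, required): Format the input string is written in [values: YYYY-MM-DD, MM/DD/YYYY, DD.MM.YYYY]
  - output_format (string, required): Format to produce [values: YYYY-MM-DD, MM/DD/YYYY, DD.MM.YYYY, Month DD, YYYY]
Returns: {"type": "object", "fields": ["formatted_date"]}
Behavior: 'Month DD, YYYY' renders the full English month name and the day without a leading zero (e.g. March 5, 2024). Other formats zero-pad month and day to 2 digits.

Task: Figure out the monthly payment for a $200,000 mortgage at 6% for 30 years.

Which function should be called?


The task needs a function whose description is: Calculate monthly payment for a loan.
calculate_loan


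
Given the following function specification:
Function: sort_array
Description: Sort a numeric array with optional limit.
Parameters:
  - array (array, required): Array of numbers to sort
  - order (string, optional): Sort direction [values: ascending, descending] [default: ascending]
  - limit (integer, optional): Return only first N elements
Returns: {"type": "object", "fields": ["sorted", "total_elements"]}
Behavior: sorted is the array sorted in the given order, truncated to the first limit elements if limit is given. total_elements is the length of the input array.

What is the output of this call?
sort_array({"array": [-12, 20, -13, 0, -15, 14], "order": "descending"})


sorted descending: [20, 14, 0, -12, -13, -15]
total_elements = len(input) = 6
Output:
{"sorted": [20, 14, 0, -12, -13, -15], "total_elements": 6}


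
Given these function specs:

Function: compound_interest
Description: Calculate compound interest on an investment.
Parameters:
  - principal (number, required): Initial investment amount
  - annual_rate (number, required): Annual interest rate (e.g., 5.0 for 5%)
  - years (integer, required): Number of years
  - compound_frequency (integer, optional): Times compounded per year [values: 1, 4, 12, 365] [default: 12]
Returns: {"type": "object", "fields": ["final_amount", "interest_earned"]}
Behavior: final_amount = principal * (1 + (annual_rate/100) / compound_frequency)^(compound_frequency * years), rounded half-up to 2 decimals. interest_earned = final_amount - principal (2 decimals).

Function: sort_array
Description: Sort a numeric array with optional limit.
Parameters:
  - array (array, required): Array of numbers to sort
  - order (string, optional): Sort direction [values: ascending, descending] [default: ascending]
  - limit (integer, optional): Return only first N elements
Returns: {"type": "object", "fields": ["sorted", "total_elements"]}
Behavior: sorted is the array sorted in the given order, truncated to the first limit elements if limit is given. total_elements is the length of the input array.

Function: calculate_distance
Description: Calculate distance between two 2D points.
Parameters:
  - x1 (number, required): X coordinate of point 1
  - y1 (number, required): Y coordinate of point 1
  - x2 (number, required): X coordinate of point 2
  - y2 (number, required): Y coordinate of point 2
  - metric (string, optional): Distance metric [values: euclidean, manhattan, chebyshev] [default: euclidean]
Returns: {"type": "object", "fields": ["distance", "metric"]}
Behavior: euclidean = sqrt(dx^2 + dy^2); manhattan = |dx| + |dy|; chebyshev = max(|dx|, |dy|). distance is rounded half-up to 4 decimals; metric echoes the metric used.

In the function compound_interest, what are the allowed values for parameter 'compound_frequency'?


The compound_interest spec declares:
  - compound_frequency (integer, optional): Times compounded per year [values: 1, 4, 12, 365] [default: 12]
Allowed values:
1, 4, 12, 365
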